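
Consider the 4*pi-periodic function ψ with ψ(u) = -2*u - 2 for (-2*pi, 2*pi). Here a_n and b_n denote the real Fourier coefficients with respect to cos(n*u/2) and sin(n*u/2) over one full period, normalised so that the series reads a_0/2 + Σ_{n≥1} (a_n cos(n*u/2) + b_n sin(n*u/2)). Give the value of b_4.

2

b_4 = (1/(2*pi)) ∫_{-2*pi}^{2*pi} ψ(u) sin(2*u) du.
Integrating by parts (boundary term plus one more integral), an antiderivative of (-2*u - 2) sin(2*u) is u*cos(2*u) - sin(2*u)/2 + cos(2*u); evaluating from -2*pi to 2*pi: ∫_{-2*pi}^{2*pi} (-2*u - 2) sin(2*u) du = (1 + 2*pi) - (1 - 2*pi) = 4*pi.
Hence b_4 = (1/(2*pi))·(4*pi) = 2.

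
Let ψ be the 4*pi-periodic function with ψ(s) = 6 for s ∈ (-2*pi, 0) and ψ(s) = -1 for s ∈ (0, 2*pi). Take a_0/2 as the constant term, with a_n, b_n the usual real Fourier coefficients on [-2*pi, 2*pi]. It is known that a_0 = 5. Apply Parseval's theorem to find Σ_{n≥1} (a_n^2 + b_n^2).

49/2

Parseval: a_0^2/2 + Σ_{n≥1} (a_n^2+b_n^2) = (1/(2*pi)) ∫_{-2*pi}^{2*pi} ψ(s)^2 ds = 37.
Subtract a_0^2/2 = 25/2: Σ (a_n^2+b_n^2) = 49/2.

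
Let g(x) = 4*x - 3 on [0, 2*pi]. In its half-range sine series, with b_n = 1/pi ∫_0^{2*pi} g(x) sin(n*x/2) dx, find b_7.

4*(-3 + 4*pi)/(7*pi)

b_7 = 1/pi ∫_0^{2*pi} (4*x - 3) sin(7*x/2) dx.
Integrating by parts (boundary term plus one more integral), an antiderivative of (4*x - 3) sin(7*x/2) is -8*x*cos(7*x/2)/7 + 16*sin(7*x/2)/49 + 6*cos(7*x/2)/7; evaluating from 0 to 2*pi: ∫_{0}^{2*pi} (4*x - 3) sin(7*x/2) dx = (-6/7 + 16*pi/7) - (6/7) = -12/7 + 16*pi/7.
Hence b_7 = (1/pi)·(-12/7 + 16*pi/7) = 4*(-3 + 4*pi)/(7*pi).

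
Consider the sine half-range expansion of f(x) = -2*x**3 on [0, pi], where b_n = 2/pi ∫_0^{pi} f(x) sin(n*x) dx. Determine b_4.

b_4 = 2/pi ∫_0^{pi} (-2*x**3) sin(4*x) dx.
Integrating by parts three times (tabular method), an antiderivative of (-2*x**3) sin(4*x) is x**3*cos(4*x)/2 - 3*x**2*sin(4*x)/8 - 3*x*cos(4*x)/16 + 3*sin(4*x)/64; evaluating from 0 to pi: ∫_{0}^{pi} (-2*x**3) sin(4*x) dx = (pi*(-3 + 8*pi**2)/16) - (0) = pi*(-3 + 8*pi**2)/16.
Hence b_4 = (2/pi)·(pi*(-3 + 8*pi**2)/16) = -3/8 + pi**2.

-3/8 + pi**2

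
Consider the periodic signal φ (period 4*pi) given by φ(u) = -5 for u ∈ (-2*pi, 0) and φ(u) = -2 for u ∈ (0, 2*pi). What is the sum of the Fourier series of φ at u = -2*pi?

-7/2

u = -2*pi differs from u = 2*pi by -1 full period(s), and the series is 4*pi-periodic.
At u = 2*pi the one-sided limits are φ(2*pi^-) = -2 and φ(2*pi^+) = -5.
By Dirichlet's theorem the series converges to their average, [(-2) + (-5)]/2 = -7/2.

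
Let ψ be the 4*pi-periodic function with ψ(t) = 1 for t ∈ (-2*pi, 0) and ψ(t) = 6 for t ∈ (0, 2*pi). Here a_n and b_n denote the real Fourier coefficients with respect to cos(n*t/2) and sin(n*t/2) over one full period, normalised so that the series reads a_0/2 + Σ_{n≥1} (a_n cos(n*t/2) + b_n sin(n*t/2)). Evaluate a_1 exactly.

a_1 = (1/(2*pi)) ∫_{-2*pi}^{2*pi} ψ(t) cos(t/2) dt.
Split the integral at the breakpoints.
Directly, an antiderivative of (1) cos(t/2) is 2*sin(t/2); evaluating from -2*pi to 0: ∫_{-2*pi}^{0} (1) cos(t/2) dt = (0) - (0) = 0.
Directly, an antiderivative of (6) cos(t/2) is 12*sin(t/2); evaluating from 0 to 2*pi: ∫_{0}^{2*pi} (6) cos(t/2) dt = (0) - (0) = 0.
Summing the pieces and multiplying by (1/(2*pi)) gives a_1 = 0.

0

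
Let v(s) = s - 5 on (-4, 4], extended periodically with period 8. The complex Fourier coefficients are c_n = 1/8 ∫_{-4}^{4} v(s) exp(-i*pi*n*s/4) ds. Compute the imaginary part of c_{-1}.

Since v is real-valued, Im(c_{-1}) = -1/8 ∫_{-4}^{4} v(s) sin(-pi*s/4) ds = b_{1}/2.
Integrating by parts (boundary term plus one more integral), an antiderivative of (s - 5) sin(-pi*s/4) is 4*s*cos(pi*s/4)/pi - 16*sin(pi*s/4)/pi**2 - 20*cos(pi*s/4)/pi; evaluating from -4 to 4: ∫_{-4}^{4} (s - 5) sin(-pi*s/4) ds = (4/pi) - (36/pi) = -32/pi.
Hence Im(c_{-1}) = (-1/8)·(-32/pi) = 4/pi.

4/pi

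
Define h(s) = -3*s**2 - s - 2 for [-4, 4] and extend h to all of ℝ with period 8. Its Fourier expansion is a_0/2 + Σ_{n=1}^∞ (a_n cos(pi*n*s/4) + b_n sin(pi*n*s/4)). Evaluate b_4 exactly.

b_4 = 1/4 ∫_{-4}^{4} h(s) sin(pi*s) ds.
Integrating by parts twice (tabular method), an antiderivative of (-3*s**2 - s - 2) sin(pi*s) is 3*s**2*cos(pi*s)/pi - 6*s*sin(pi*s)/pi**2 + s*cos(pi*s)/pi - sin(pi*s)/pi**2 - 6*cos(pi*s)/pi**3 + 2*cos(pi*s)/pi; evaluating from -4 to 4: ∫_{-4}^{4} (-3*s**2 - s - 2) sin(pi*s) ds = (-6/pi**3 + 54/pi) - (-6/pi**3 + 46/pi) = 8/pi.
Hence b_4 = (1/4)·(8/pi) = 2/pi.

2/pi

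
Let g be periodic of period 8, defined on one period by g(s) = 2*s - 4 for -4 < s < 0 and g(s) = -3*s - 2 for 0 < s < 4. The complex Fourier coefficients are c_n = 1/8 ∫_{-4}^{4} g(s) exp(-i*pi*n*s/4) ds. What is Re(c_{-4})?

0

Since g is real-valued, Re(c_{-4}) = 1/8 ∫_{-4}^{4} g(s) cos(-pi*s) ds = a_{4}/2.
Split the integral at the breakpoints.
Integrating by parts (boundary term plus one more integral), an antiderivative of (2*s - 4) cos(-pi*s) is 2*s*sin(pi*s)/pi - 4*sin(pi*s)/pi + 2*cos(pi*s)/pi**2; evaluating from -4 to 0: ∫_{-4}^{0} (2*s - 4) cos(-pi*s) ds = (2/pi**2) - (2/pi**2) = 0.
Integrating by parts (boundary term plus one more integral), an antiderivative of (-3*s - 2) cos(-pi*s) is -3*s*sin(pi*s)/pi - 2*sin(pi*s)/pi - 3*cos(pi*s)/pi**2; evaluating from 0 to 4: ∫_{0}^{4} (-3*s - 2) cos(-pi*s) ds = (-3/pi**2) - (-3/pi**2) = 0.
So ∫_{-4}^{4} g(s) cos(-pi*s) ds = 0.
Hence Re(c_{-4}) = (1/8)·(0) = 0.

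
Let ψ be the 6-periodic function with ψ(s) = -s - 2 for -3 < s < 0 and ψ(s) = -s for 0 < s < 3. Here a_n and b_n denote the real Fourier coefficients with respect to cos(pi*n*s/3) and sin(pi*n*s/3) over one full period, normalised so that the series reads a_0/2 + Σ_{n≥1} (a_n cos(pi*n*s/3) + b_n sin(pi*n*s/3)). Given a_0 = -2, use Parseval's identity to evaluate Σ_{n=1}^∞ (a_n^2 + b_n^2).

Parseval: a_0^2/2 + Σ_{n≥1} (a_n^2+b_n^2) = 1/3 ∫_{-3}^{3} ψ(s)^2 ds = 4.
Subtract a_0^2/2 = 2: Σ (a_n^2+b_n^2) = 2.

2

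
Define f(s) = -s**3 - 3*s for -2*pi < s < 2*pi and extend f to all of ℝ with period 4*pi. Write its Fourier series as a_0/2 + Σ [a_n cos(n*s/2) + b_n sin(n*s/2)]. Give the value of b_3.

-16*pi**2/3 - 4/9

b_3 = (1/(2*pi)) ∫_{-2*pi}^{2*pi} f(s) sin(3*s/2) ds.
f is odd and sin(3*s/2) is odd, so the integrand is even and b_3 = 1/pi ∫_0^{2*pi} f(s) sin(3*s/2) ds.
Integrating by parts three times (tabular method), an antiderivative of (-s**3 - 3*s) sin(3*s/2) is 2*s**3*cos(3*s/2)/3 - 4*s**2*sin(3*s/2)/3 + 2*s*cos(3*s/2)/9 - 4*sin(3*s/2)/27; evaluating from 0 to 2*pi: ∫_{0}^{2*pi} (-s**3 - 3*s) sin(3*s/2) ds = (-4*pi*(1 + 12*pi**2)/9) - (0) = -4*pi*(1 + 12*pi**2)/9.
Hence b_3 = (1/pi)·(-4*pi*(1 + 12*pi**2)/9) = -16*pi**2/3 - 4/9.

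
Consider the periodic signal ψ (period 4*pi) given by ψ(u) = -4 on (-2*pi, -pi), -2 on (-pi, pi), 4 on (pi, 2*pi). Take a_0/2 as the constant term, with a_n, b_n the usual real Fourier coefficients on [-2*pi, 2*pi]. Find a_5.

a_5 = (1/(2*pi)) ∫_{-2*pi}^{2*pi} ψ(u) cos(5*u/2) du.
Split the integral at the breakpoints.
Directly, an antiderivative of (-4) cos(5*u/2) is -8*sin(5*u/2)/5; evaluating from -2*pi to -pi: ∫_{-2*pi}^{-pi} (-4) cos(5*u/2) du = (8/5) - (0) = 8/5.
Directly, an antiderivative of (-2) cos(5*u/2) is -4*sin(5*u/2)/5; evaluating from -pi to pi: ∫_{-pi}^{pi} (-2) cos(5*u/2) du = (-4/5) - (4/5) = -8/5.
Directly, an antiderivative of (4) cos(5*u/2) is 8*sin(5*u/2)/5; evaluating from pi to 2*pi: ∫_{pi}^{2*pi} (4) cos(5*u/2) du = (0) - (8/5) = -8/5.
Summing the pieces and multiplying by (1/(2*pi)) gives a_5 = -4/(5*pi).

-4/(5*pi)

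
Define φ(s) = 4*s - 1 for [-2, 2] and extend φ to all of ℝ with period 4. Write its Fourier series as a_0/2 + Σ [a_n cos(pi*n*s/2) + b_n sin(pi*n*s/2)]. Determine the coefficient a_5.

a_5 = 1/2 ∫_{-2}^{2} φ(s) cos(5*pi*s/2) ds.
Integrating by parts (boundary term plus one more integral), an antiderivative of (4*s - 1) cos(5*pi*s/2) is 8*s*sin(5*pi*s/2)/(5*pi) - 2*sin(5*pi*s/2)/(5*pi) + 16*cos(5*pi*s/2)/(25*pi**2); evaluating from -2 to 2: ∫_{-2}^{2} (4*s - 1) cos(5*pi*s/2) ds = (-16/(25*pi**2)) - (-16/(25*pi**2)) = 0.
Hence a_5 = (1/2)·(0) = 0.

0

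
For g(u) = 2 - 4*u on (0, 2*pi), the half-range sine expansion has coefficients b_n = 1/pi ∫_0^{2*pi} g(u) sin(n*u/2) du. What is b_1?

-16 + 8/pi

b_1 = 1/pi ∫_0^{2*pi} (2 - 4*u) sin(u/2) du.
Integrating by parts (boundary term plus one more integral), an antiderivative of (2 - 4*u) sin(u/2) is 8*u*cos(u/2) - 16*sin(u/2) - 4*cos(u/2); evaluating from 0 to 2*pi: ∫_{0}^{2*pi} (2 - 4*u) sin(u/2) du = (4 - 16*pi) - (-4) = 8 - 16*pi.
Hence b_1 = (1/pi)·(8 - 16*pi) = -16 + 8/pi.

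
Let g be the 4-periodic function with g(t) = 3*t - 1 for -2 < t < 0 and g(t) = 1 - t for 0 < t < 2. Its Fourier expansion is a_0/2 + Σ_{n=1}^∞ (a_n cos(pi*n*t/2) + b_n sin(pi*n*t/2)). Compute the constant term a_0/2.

-2

a_0 = 1/2 ∫_{-2}^{2} g(t) dt = 1/2 · (-8) = -4.
So the constant term a_0/2 = -2.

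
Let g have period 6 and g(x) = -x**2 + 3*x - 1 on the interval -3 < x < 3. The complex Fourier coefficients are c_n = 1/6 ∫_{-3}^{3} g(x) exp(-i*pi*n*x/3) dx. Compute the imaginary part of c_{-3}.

Since g is real-valued, Im(c_{-3}) = -1/6 ∫_{-3}^{3} g(x) sin(-pi*x) dx = b_{3}/2.
Integrating by parts twice (tabular method), an antiderivative of (-x**2 + 3*x - 1) sin(-pi*x) is -x**2*cos(pi*x)/pi + 2*x*sin(pi*x)/pi**2 + 3*x*cos(pi*x)/pi - 3*sin(pi*x)/pi**2 - cos(pi*x)/pi + 2*cos(pi*x)/pi**3; evaluating from -3 to 3: ∫_{-3}^{3} (-x**2 + 3*x - 1) sin(-pi*x) dx = ((-2 + pi**2)/pi**3) - (-2/pi**3 + 19/pi) = -18/pi.
Hence Im(c_{-3}) = (-1/6)·(-18/pi) = 3/pi.

3/pi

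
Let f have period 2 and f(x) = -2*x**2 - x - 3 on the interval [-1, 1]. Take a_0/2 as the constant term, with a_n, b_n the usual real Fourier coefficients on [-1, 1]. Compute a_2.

a_2 = ∫_{-1}^{1} f(x) cos(2*pi*x) dx.
Integrating by parts twice (tabular method), an antiderivative of (-2*x**2 - x - 3) cos(2*pi*x) is -x**2*sin(2*pi*x)/pi - x*sin(2*pi*x)/(2*pi) - x*cos(2*pi*x)/pi**2 - 3*sin(2*pi*x)/(2*pi) + sin(2*pi*x)/(2*pi**3) - cos(2*pi*x)/(4*pi**2); evaluating from -1 to 1: ∫_{-1}^{1} (-2*x**2 - x - 3) cos(2*pi*x) dx = (-5/(4*pi**2)) - (3/(4*pi**2)) = -2/pi**2.
Hence a_2 = -2/pi**2.

-2/pi**2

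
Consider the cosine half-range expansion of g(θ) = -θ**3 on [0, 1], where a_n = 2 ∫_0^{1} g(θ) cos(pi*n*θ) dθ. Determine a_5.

6*(-4 + 25*pi**2)/(625*pi**4)

a_5 = 2 ∫_0^{1} (-θ**3) cos(5*pi*θ) dθ.
Integrating by parts three times (tabular method), an antiderivative of (-θ**3) cos(5*pi*θ) is -θ**3*sin(5*pi*θ)/(5*pi) - 3*θ**2*cos(5*pi*θ)/(25*pi**2) + 6*θ*sin(5*pi*θ)/(125*pi**3) + 6*cos(5*pi*θ)/(625*pi**4); evaluating from 0 to 1: ∫_{0}^{1} (-θ**3) cos(5*pi*θ) dθ = (3*(-2 + 25*pi**2)/(625*pi**4)) - (6/(625*pi**4)) = 3*(-4 + 25*pi**2)/(625*pi**4).
Hence a_5 = 2·(3*(-4 + 25*pi**2)/(625*pi**4)) = 6*(-4 + 25*pi**2)/(625*pi**4).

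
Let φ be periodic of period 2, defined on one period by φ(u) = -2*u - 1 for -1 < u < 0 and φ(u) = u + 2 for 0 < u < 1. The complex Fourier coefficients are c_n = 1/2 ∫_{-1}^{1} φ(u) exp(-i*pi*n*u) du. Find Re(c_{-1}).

-3/pi**2

Since φ is real-valued, Re(c_{-1}) = 1/2 ∫_{-1}^{1} φ(u) cos(-pi*u) du = a_{1}/2.
Split the integral at the breakpoints.
Integrating by parts (boundary term plus one more integral), an antiderivative of (-2*u - 1) cos(-pi*u) is -2*u*sin(pi*u)/pi - sin(pi*u)/pi - 2*cos(pi*u)/pi**2; evaluating from -1 to 0: ∫_{-1}^{0} (-2*u - 1) cos(-pi*u) du = (-2/pi**2) - (2/pi**2) = -4/pi**2.
Integrating by parts (boundary term plus one more integral), an antiderivative of (u + 2) cos(-pi*u) is u*sin(pi*u)/pi + 2*sin(pi*u)/pi + cos(pi*u)/pi**2; evaluating from 0 to 1: ∫_{0}^{1} (u + 2) cos(-pi*u) du = (-1/pi**2) - (pi**(-2)) = -2/pi**2.
So ∫_{-1}^{1} φ(u) cos(-pi*u) du = -6/pi**2.
Hence Re(c_{-1}) = (1/2)·(-6/pi**2) = -3/pi**2.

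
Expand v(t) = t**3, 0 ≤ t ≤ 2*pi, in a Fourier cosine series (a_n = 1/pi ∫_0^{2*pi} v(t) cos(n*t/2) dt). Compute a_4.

a_4 = 1/pi ∫_0^{2*pi} (t**3) cos(2*t) dt.
Integrating by parts three times (tabular method), an antiderivative of (t**3) cos(2*t) is t**3*sin(2*t)/2 + 3*t**2*cos(2*t)/4 - 3*t*sin(2*t)/4 - 3*cos(2*t)/8; evaluating from 0 to 2*pi: ∫_{0}^{2*pi} (t**3) cos(2*t) dt = (-3/8 + 3*pi**2) - (-3/8) = 3*pi**2.
Hence a_4 = (1/pi)·(3*pi**2) = 3*pi.

3*pi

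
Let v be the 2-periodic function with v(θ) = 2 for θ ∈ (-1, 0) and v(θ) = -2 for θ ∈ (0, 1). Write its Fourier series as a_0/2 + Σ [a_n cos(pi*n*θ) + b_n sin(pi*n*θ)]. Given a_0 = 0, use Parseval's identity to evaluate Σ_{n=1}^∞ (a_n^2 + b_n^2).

Parseval: a_0^2/2 + Σ_{n≥1} (a_n^2+b_n^2) = ∫_{-1}^{1} v(θ)^2 dθ = 8.
Subtract a_0^2/2 = 0: Σ (a_n^2+b_n^2) = 8.

8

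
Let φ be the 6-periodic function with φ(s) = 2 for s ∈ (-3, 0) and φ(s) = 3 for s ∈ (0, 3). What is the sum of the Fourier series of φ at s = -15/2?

2

s = -15/2 differs from s = -3/2 by -1 full period(s), and the series is 6-periodic.
φ is continuous at s = -3/2 with value 2, so the series converges to 2 there.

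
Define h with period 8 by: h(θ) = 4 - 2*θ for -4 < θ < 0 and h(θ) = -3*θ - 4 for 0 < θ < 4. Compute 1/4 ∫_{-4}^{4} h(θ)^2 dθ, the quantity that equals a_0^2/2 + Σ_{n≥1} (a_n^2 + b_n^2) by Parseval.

1/4 ∫_{-4}^{4} h(θ)^2 dθ = 1/4 · (2176/3) = 544/3.

544/3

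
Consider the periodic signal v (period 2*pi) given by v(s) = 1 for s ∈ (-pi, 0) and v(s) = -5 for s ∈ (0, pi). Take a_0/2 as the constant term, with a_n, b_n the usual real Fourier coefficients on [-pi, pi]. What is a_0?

-4

a_0 = 1/pi ∫_{-pi}^{pi} v(s) ds = 1/pi · (-4*pi) = -4.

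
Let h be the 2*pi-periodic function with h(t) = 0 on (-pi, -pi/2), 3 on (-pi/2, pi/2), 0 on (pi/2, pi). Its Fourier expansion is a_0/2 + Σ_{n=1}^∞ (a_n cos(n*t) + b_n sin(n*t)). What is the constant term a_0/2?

a_0 = 1/pi ∫_{-pi}^{pi} h(t) dt = 1/pi · (3*pi) = 3.
So the constant term a_0/2 = 3/2.

3/2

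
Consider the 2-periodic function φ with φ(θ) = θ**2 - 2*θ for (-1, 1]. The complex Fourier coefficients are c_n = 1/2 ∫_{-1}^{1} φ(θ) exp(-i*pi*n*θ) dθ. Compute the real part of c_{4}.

1/(8*pi**2)

Since φ is real-valued, Re(c_{4}) = 1/2 ∫_{-1}^{1} φ(θ) cos(4*pi*θ) dθ = a_{4}/2.
Integrating by parts twice (tabular method), an antiderivative of (θ**2 - 2*θ) cos(4*pi*θ) is θ**2*sin(4*pi*θ)/(4*pi) - θ*sin(4*pi*θ)/(2*pi) + θ*cos(4*pi*θ)/(8*pi**2) - sin(4*pi*θ)/(32*pi**3) - cos(4*pi*θ)/(8*pi**2); evaluating from -1 to 1: ∫_{-1}^{1} (θ**2 - 2*θ) cos(4*pi*θ) dθ = (0) - (-1/(4*pi**2)) = 1/(4*pi**2).
Hence Re(c_{4}) = (1/2)·(1/(4*pi**2)) = 1/(8*pi**2).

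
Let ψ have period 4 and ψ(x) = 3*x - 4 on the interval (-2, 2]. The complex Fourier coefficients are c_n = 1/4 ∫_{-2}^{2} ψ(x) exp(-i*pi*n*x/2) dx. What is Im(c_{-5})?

Since ψ is real-valued, Im(c_{-5}) = -1/4 ∫_{-2}^{2} ψ(x) sin(-5*pi*x/2) dx = b_{5}/2.
Integrating by parts (boundary term plus one more integral), an antiderivative of (3*x - 4) sin(-5*pi*x/2) is 6*x*cos(5*pi*x/2)/(5*pi) - 12*sin(5*pi*x/2)/(25*pi**2) - 8*cos(5*pi*x/2)/(5*pi); evaluating from -2 to 2: ∫_{-2}^{2} (3*x - 4) sin(-5*pi*x/2) dx = (-4/(5*pi)) - (4/pi) = -24/(5*pi).
Hence Im(c_{-5}) = (-1/4)·(-24/(5*pi)) = 6/(5*pi).

6/(5*pi)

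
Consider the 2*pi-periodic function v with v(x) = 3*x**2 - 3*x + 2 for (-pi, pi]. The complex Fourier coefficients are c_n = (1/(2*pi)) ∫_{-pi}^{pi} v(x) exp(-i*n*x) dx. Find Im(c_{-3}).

-1

Since v is real-valued, Im(c_{-3}) = -(1/(2*pi)) ∫_{-pi}^{pi} v(x) sin(-3*x) dx = b_{3}/2.
Integrating by parts twice (tabular method), an antiderivative of (3*x**2 - 3*x + 2) sin(-3*x) is x**2*cos(3*x) - 2*x*sin(3*x)/3 - x*cos(3*x) + sin(3*x)/3 + 4*cos(3*x)/9; evaluating from -pi to pi: ∫_{-pi}^{pi} (3*x**2 - 3*x + 2) sin(-3*x) dx = (-pi**2 - 4/9 + pi) - (-pi**2 - pi - 4/9) = 2*pi.
Hence Im(c_{-3}) = (-1/(2*pi))·(2*pi) = -1.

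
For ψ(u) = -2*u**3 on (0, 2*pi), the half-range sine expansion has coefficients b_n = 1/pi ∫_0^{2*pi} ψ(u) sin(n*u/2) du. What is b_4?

b_4 = 1/pi ∫_0^{2*pi} (-2*u**3) sin(2*u) du.
Integrating by parts three times (tabular method), an antiderivative of (-2*u**3) sin(2*u) is u**3*cos(2*u) - 3*u**2*sin(2*u)/2 - 3*u*cos(2*u)/2 + 3*sin(2*u)/4; evaluating from 0 to 2*pi: ∫_{0}^{2*pi} (-2*u**3) sin(2*u) du = (pi*(-3 + 8*pi**2)) - (0) = pi*(-3 + 8*pi**2).
Hence b_4 = (1/pi)·(pi*(-3 + 8*pi**2)) = -3 + 8*pi**2.

-3 + 8*pi**2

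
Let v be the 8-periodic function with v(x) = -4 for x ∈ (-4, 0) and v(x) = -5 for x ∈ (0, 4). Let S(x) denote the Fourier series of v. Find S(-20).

x = -20 differs from x = -4 by -2 full period(s), and the series is 8-periodic.
At x = -4 the one-sided limits are v(-4^-) = -5 and v(-4^+) = -4.
By Dirichlet's theorem the series converges to their average, [(-5) + (-4)]/2 = -9/2.

-9/2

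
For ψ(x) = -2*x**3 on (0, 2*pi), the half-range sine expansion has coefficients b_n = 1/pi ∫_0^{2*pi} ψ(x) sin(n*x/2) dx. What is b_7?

192/343 - 32*pi**2/7

b_7 = 1/pi ∫_0^{2*pi} (-2*x**3) sin(7*x/2) dx.
Integrating by parts three times (tabular method), an antiderivative of (-2*x**3) sin(7*x/2) is 4*x**3*cos(7*x/2)/7 - 24*x**2*sin(7*x/2)/49 - 96*x*cos(7*x/2)/343 + 192*sin(7*x/2)/2401; evaluating from 0 to 2*pi: ∫_{0}^{2*pi} (-2*x**3) sin(7*x/2) dx = (32*pi*(6 - 49*pi**2)/343) - (0) = 32*pi*(6 - 49*pi**2)/343.
Hence b_7 = (1/pi)·(32*pi*(6 - 49*pi**2)/343) = 192/343 - 32*pi**2/7.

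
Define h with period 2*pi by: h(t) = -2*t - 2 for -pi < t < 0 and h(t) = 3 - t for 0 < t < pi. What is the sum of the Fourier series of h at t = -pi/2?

h is continuous at t = -pi/2 with value -2 + pi, so the series converges to -2 + pi there.

-2 + pi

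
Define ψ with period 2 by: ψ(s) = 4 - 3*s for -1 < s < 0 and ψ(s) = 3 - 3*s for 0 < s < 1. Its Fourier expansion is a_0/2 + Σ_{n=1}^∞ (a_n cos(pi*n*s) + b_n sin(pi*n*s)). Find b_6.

b_6 = ∫_{-1}^{1} ψ(s) sin(6*pi*s) ds.
Split the integral at the breakpoints.
Integrating by parts (boundary term plus one more integral), an antiderivative of (4 - 3*s) sin(6*pi*s) is s*cos(6*pi*s)/(2*pi) - sin(6*pi*s)/(12*pi**2) - 2*cos(6*pi*s)/(3*pi); evaluating from -1 to 0: ∫_{-1}^{0} (4 - 3*s) sin(6*pi*s) ds = (-2/(3*pi)) - (-7/(6*pi)) = 1/(2*pi).
Integrating by parts (boundary term plus one more integral), an antiderivative of (3 - 3*s) sin(6*pi*s) is s*cos(6*pi*s)/(2*pi) - sin(6*pi*s)/(12*pi**2) - cos(6*pi*s)/(2*pi); evaluating from 0 to 1: ∫_{0}^{1} (3 - 3*s) sin(6*pi*s) ds = (0) - (-1/(2*pi)) = 1/(2*pi).
Summing the pieces gives b_6 = 1/pi.

1/pi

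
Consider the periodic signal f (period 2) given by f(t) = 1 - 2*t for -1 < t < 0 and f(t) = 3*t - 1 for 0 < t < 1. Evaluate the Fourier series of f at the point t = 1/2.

1/2

f is continuous at t = 1/2 with value 1/2, so the series converges to 1/2 there.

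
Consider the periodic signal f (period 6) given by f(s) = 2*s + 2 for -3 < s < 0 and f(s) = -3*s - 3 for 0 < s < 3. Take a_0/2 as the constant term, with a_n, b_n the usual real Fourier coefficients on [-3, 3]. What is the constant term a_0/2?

a_0 = 1/3 ∫_{-3}^{3} f(s) ds = 1/3 · (-51/2) = -17/2.
So the constant term a_0/2 = -17/4.

-17/4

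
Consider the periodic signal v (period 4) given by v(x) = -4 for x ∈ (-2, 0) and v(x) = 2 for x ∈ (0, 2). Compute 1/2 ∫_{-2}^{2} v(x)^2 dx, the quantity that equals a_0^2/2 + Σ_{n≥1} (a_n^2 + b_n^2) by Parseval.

20

1/2 ∫_{-2}^{2} v(x)^2 dx = 1/2 · (40) = 20.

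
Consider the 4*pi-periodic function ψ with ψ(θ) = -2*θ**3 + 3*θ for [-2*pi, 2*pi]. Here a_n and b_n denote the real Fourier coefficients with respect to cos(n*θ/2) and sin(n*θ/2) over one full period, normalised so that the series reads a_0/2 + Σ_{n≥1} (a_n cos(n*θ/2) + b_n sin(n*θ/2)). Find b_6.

-26/9 + 16*pi**2/3

b_6 = (1/(2*pi)) ∫_{-2*pi}^{2*pi} ψ(θ) sin(3*θ) dθ.
ψ is odd and sin(3*θ) is odd, so the integrand is even and b_6 = 1/pi ∫_0^{2*pi} ψ(θ) sin(3*θ) dθ.
Integrating by parts three times (tabular method), an antiderivative of (-2*θ**3 + 3*θ) sin(3*θ) is 2*θ**3*cos(3*θ)/3 - 2*θ**2*sin(3*θ)/3 - 13*θ*cos(3*θ)/9 + 13*sin(3*θ)/27; evaluating from 0 to 2*pi: ∫_{0}^{2*pi} (-2*θ**3 + 3*θ) sin(3*θ) dθ = (2*pi*(-13 + 24*pi**2)/9) - (0) = 2*pi*(-13 + 24*pi**2)/9.
Hence b_6 = (1/pi)·(2*pi*(-13 + 24*pi**2)/9) = -26/9 + 16*pi**2/3.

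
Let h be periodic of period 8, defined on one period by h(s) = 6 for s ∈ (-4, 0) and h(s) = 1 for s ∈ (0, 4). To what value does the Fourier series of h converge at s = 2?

h is continuous at s = 2 with value 1, so the series converges to 1 there.

1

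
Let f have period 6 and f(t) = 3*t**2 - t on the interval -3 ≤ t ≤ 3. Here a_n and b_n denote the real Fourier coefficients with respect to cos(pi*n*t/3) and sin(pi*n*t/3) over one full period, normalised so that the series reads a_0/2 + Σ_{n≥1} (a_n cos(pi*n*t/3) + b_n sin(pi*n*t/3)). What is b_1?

b_1 = 1/3 ∫_{-3}^{3} f(t) sin(pi*t/3) dt.
Integrating by parts twice (tabular method), an antiderivative of (3*t**2 - t) sin(pi*t/3) is -9*t**2*cos(pi*t/3)/pi + 54*t*sin(pi*t/3)/pi**2 + 3*t*cos(pi*t/3)/pi - 9*sin(pi*t/3)/pi**2 + 162*cos(pi*t/3)/pi**3; evaluating from -3 to 3: ∫_{-3}^{3} (3*t**2 - t) sin(pi*t/3) dt = (-162/pi**3 + 72/pi) - (-162/pi**3 + 90/pi) = -18/pi.
Hence b_1 = (1/3)·(-18/pi) = -6/pi.

-6/pi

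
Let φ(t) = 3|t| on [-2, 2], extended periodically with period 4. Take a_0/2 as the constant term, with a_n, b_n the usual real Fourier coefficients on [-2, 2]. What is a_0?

6

a_0 = 1/2 ∫_{-2}^{2} φ(t) dt = 1/2 · (12) = 6.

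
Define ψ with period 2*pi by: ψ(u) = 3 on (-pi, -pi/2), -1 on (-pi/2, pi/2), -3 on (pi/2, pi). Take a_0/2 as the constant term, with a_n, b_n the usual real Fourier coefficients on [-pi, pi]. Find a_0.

-1

a_0 = 1/pi ∫_{-pi}^{pi} ψ(u) du = 1/pi · (-pi) = -1.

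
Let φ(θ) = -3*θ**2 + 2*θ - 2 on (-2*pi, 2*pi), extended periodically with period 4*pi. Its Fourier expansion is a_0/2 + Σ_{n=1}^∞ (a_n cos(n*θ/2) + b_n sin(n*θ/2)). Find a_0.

a_0 = (1/(2*pi)) ∫_{-2*pi}^{2*pi} φ(θ) dθ = (1/(2*pi)) · (-16*pi**3 - 8*pi) = -8*pi**2 - 4.

-8*pi**2 - 4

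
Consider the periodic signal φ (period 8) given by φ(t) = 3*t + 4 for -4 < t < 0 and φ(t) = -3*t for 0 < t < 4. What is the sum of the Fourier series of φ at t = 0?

2

At t = 0 the one-sided limits are φ(0^-) = 4 and φ(0^+) = 0.
By Dirichlet's theorem the series converges to their average, [(4) + (0)]/2 = 2.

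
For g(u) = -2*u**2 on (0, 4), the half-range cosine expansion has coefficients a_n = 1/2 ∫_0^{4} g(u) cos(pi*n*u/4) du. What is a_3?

a_3 = 1/2 ∫_0^{4} (-2*u**2) cos(3*pi*u/4) du.
Integrating by parts twice (tabular method), an antiderivative of (-2*u**2) cos(3*pi*u/4) is -8*u**2*sin(3*pi*u/4)/(3*pi) - 64*u*cos(3*pi*u/4)/(9*pi**2) + 256*sin(3*pi*u/4)/(27*pi**3); evaluating from 0 to 4: ∫_{0}^{4} (-2*u**2) cos(3*pi*u/4) du = (256/(9*pi**2)) - (0) = 256/(9*pi**2).
Hence a_3 = (1/2)·(256/(9*pi**2)) = 128/(9*pi**2).

128/(9*pi**2)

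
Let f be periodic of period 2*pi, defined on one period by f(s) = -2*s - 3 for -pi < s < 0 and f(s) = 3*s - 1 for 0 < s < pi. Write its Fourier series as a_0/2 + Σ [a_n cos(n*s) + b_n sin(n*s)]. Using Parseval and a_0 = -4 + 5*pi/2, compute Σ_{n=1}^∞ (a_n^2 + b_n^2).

2 + pi + 29*pi**2/24

Parseval: a_0^2/2 + Σ_{n≥1} (a_n^2+b_n^2) = 1/pi ∫_{-pi}^{pi} f(s)^2 ds = -9*pi + 10 + 13*pi**2/3.
Subtract a_0^2/2 = (8 - 5*pi)**2/8: Σ (a_n^2+b_n^2) = 2 + pi + 29*pi**2/24.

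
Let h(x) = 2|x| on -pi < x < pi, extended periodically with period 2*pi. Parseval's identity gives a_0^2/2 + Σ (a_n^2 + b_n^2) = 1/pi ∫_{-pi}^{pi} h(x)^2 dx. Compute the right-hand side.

8*pi**2/3

1/pi ∫_{-pi}^{pi} h(x)^2 dx = 1/pi · (8*pi**3/3) = 8*pi**2/3.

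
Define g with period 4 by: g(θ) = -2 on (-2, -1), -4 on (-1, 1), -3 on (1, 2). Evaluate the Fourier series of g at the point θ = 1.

At θ = 1 the one-sided limits are g(1^-) = -4 and g(1^+) = -3.
By Dirichlet's theorem the series converges to their average, [(-4) + (-3)]/2 = -7/2.

-7/2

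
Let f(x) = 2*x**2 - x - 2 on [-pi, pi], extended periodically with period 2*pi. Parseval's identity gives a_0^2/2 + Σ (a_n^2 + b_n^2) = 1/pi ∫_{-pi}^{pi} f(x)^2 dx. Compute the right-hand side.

-14*pi**2/3 + 8 + 8*pi**4/5

1/pi ∫_{-pi}^{pi} f(x)^2 dx = 1/pi · (2*pi*(-35*pi**2 + 60 + 12*pi**4)/15) = -14*pi**2/3 + 8 + 8*pi**4/5.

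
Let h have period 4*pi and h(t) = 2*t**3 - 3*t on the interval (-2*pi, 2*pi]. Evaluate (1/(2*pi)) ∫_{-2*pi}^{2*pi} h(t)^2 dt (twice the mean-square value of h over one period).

(1/(2*pi)) ∫_{-2*pi}^{2*pi} h(t)^2 dt = (1/(2*pi)) · (16*pi**3*(-336*pi**2 + 105 + 320*pi**4)/35) = 8*pi**2*(-336*pi**2 + 105 + 320*pi**4)/35.

8*pi**2*(-336*pi**2 + 105 + 320*pi**4)/35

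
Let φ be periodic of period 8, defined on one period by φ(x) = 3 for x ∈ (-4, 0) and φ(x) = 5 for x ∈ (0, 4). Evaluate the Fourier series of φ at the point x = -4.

4

x = -4 differs from x = 4 by -1 full period(s), and the series is 8-periodic.
At x = 4 the one-sided limits are φ(4^-) = 5 and φ(4^+) = 3.
By Dirichlet's theorem the series converges to their average, [(5) + (3)]/2 = 4.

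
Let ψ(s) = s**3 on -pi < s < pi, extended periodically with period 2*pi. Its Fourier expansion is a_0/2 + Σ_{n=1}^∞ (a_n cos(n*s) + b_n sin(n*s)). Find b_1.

-12 + 2*pi**2

b_1 = 1/pi ∫_{-pi}^{pi} ψ(s) sin(s) ds.
ψ is odd and sin(s) is odd, so the integrand is even and b_1 = 2/pi ∫_0^{pi} ψ(s) sin(s) ds.
Integrating by parts three times (tabular method), an antiderivative of (s**3) sin(s) is -s**3*cos(s) + 3*s**2*sin(s) + 6*s*cos(s) - 6*sin(s); evaluating from 0 to pi: ∫_{0}^{pi} (s**3) sin(s) ds = (pi*(-6 + pi**2)) - (0) = pi*(-6 + pi**2).
Hence b_1 = (2/pi)·(pi*(-6 + pi**2)) = -12 + 2*pi**2.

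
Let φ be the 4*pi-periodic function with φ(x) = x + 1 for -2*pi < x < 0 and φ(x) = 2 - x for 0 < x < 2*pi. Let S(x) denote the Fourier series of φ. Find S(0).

At x = 0 the one-sided limits are φ(0^-) = 1 and φ(0^+) = 2.
By Dirichlet's theorem the series converges to their average, [(1) + (2)]/2 = 3/2.

3/2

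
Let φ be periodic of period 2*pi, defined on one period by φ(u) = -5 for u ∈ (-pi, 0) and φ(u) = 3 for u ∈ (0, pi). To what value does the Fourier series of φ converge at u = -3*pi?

u = -3*pi differs from u = pi by -2 full period(s), and the series is 2*pi-periodic.
At u = pi the one-sided limits are φ(pi^-) = 3 and φ(pi^+) = -5.
By Dirichlet's theorem the series converges to their average, [(3) + (-5)]/2 = -1.

-1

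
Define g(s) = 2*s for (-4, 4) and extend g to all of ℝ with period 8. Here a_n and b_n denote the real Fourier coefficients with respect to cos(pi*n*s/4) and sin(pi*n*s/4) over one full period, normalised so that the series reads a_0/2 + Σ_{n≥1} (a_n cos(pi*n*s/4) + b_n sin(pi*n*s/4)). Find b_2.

-8/pi

b_2 = 1/4 ∫_{-4}^{4} g(s) sin(pi*s/2) ds.
g is odd and sin(pi*s/2) is odd, so the integrand is even and b_2 = 1/2 ∫_0^{4} g(s) sin(pi*s/2) ds.
Integrating by parts (boundary term plus one more integral), an antiderivative of (2*s) sin(pi*s/2) is -4*s*cos(pi*s/2)/pi + 8*sin(pi*s/2)/pi**2; evaluating from 0 to 4: ∫_{0}^{4} (2*s) sin(pi*s/2) ds = (-16/pi) - (0) = -16/pi.
Hence b_2 = (1/2)·(-16/pi) = -8/pi.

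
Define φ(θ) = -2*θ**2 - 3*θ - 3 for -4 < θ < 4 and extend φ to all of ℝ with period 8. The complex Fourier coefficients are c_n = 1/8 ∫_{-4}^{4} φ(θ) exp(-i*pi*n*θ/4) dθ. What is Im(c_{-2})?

6/pi

Since φ is real-valued, Im(c_{-2}) = -1/8 ∫_{-4}^{4} φ(θ) sin(-pi*θ/2) dθ = b_{2}/2.
Integrating by parts twice (tabular method), an antiderivative of (-2*θ**2 - 3*θ - 3) sin(-pi*θ/2) is -4*θ**2*cos(pi*θ/2)/pi + 16*θ*sin(pi*θ/2)/pi**2 - 6*θ*cos(pi*θ/2)/pi + 12*sin(pi*θ/2)/pi**2 - 6*cos(pi*θ/2)/pi + 32*cos(pi*θ/2)/pi**3; evaluating from -4 to 4: ∫_{-4}^{4} (-2*θ**2 - 3*θ - 3) sin(-pi*θ/2) dθ = (-94/pi + 32/pi**3) - (-46/pi + 32/pi**3) = -48/pi.
Hence Im(c_{-2}) = (-1/8)·(-48/pi) = 6/pi.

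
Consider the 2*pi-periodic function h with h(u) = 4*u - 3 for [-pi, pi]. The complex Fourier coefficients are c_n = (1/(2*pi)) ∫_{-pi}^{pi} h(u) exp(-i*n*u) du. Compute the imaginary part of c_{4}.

1

Since h is real-valued, Im(c_{4}) = -(1/(2*pi)) ∫_{-pi}^{pi} h(u) sin(4*u) du = -b_{4}/2.
Integrating by parts (boundary term plus one more integral), an antiderivative of (4*u - 3) sin(4*u) is -u*cos(4*u) + sin(4*u)/4 + 3*cos(4*u)/4; evaluating from -pi to pi: ∫_{-pi}^{pi} (4*u - 3) sin(4*u) du = (3/4 - pi) - (3/4 + pi) = -2*pi.
Hence Im(c_{4}) = (-1/(2*pi))·(-2*pi) = 1.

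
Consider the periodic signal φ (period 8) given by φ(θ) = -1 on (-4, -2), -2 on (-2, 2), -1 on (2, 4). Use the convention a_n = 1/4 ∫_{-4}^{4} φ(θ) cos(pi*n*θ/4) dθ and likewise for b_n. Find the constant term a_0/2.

a_0 = 1/4 ∫_{-4}^{4} φ(θ) dθ = 1/4 · (-12) = -3.
So the constant term a_0/2 = -3/2.

-3/2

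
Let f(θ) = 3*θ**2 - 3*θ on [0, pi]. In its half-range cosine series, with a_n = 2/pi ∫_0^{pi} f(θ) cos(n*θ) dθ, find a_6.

1/3

a_6 = 2/pi ∫_0^{pi} (3*θ**2 - 3*θ) cos(6*θ) dθ.
Integrating by parts twice (tabular method), an antiderivative of (3*θ**2 - 3*θ) cos(6*θ) is θ**2*sin(6*θ)/2 - θ*sin(6*θ)/2 + θ*cos(6*θ)/6 - sin(6*θ)/36 - cos(6*θ)/12; evaluating from 0 to pi: ∫_{0}^{pi} (3*θ**2 - 3*θ) cos(6*θ) dθ = (-1/12 + pi/6) - (-1/12) = pi/6.
Hence a_6 = (2/pi)·(pi/6) = 1/3.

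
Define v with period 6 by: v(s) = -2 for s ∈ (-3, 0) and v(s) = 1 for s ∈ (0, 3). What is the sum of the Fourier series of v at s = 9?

-1/2

s = 9 differs from s = 3 by 1 full period(s), and the series is 6-periodic.
At s = 3 the one-sided limits are v(3^-) = 1 and v(3^+) = -2.
By Dirichlet's theorem the series converges to their average, [(1) + (-2)]/2 = -1/2.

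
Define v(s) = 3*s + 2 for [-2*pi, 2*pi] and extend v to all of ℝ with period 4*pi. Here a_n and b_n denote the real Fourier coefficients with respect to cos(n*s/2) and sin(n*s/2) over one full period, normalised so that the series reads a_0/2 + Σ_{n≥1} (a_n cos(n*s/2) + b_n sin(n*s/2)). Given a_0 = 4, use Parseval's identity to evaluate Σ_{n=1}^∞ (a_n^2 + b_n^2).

24*pi**2

Parseval: a_0^2/2 + Σ_{n≥1} (a_n^2+b_n^2) = (1/(2*pi)) ∫_{-2*pi}^{2*pi} v(s)^2 ds = 8 + 24*pi**2.
Subtract a_0^2/2 = 8: Σ (a_n^2+b_n^2) = 24*pi**2.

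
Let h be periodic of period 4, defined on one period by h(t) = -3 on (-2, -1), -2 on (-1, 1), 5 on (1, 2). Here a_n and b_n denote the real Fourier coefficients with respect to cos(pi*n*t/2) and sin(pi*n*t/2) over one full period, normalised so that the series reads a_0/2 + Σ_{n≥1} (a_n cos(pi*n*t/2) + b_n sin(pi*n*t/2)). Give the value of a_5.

a_5 = 1/2 ∫_{-2}^{2} h(t) cos(5*pi*t/2) dt.
Split the integral at the breakpoints.
Directly, an antiderivative of (-3) cos(5*pi*t/2) is -6*sin(5*pi*t/2)/(5*pi); evaluating from -2 to -1: ∫_{-2}^{-1} (-3) cos(5*pi*t/2) dt = (6/(5*pi)) - (0) = 6/(5*pi).
Directly, an antiderivative of (-2) cos(5*pi*t/2) is -4*sin(5*pi*t/2)/(5*pi); evaluating from -1 to 1: ∫_{-1}^{1} (-2) cos(5*pi*t/2) dt = (-4/(5*pi)) - (4/(5*pi)) = -8/(5*pi).
Directly, an antiderivative of (5) cos(5*pi*t/2) is 2*sin(5*pi*t/2)/pi; evaluating from 1 to 2: ∫_{1}^{2} (5) cos(5*pi*t/2) dt = (0) - (2/pi) = -2/pi.
Summing the pieces and multiplying by (1/2) gives a_5 = -6/(5*pi).

-6/(5*pi)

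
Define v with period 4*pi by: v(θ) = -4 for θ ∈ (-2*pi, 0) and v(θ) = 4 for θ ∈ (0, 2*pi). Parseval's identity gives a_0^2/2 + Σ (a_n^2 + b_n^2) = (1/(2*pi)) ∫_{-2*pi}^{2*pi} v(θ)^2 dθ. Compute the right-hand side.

(1/(2*pi)) ∫_{-2*pi}^{2*pi} v(θ)^2 dθ = (1/(2*pi)) · (64*pi) = 32.

32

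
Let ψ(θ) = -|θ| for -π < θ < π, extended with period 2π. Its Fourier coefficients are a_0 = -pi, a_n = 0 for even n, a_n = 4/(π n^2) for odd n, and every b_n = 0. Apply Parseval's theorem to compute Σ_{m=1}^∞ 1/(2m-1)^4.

pi**4/96

Parseval: a_0^2/2 + Σ a_n^2 = (1/π) ∫_{-π}^{π} ψ(θ)^2 dθ = 2*pi**2/3.
Subtract a_0^2/2 = pi**2/2: Σ a_n^2 = pi**2/6.
Only odd n contribute, with a_n^2 = 16/(π^2 n^4), so Σ_{m≥1} 1/(2m-1)^4 = π^2·(pi**2/6)/16 = pi**4/96.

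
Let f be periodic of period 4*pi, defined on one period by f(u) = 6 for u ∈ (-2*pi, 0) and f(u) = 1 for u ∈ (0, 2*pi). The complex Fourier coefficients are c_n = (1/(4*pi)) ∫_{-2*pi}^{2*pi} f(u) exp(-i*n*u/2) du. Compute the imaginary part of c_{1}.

5/pi

Since f is real-valued, Im(c_{1}) = -(1/(4*pi)) ∫_{-2*pi}^{2*pi} f(u) sin(u/2) du = -b_{1}/2.
Split the integral at the breakpoints.
Directly, an antiderivative of (6) sin(u/2) is -12*cos(u/2); evaluating from -2*pi to 0: ∫_{-2*pi}^{0} (6) sin(u/2) du = (-12) - (12) = -24.
Directly, an antiderivative of (1) sin(u/2) is -2*cos(u/2); evaluating from 0 to 2*pi: ∫_{0}^{2*pi} (1) sin(u/2) du = (2) - (-2) = 4.
So ∫_{-2*pi}^{2*pi} f(u) sin(u/2) du = -20.
Hence Im(c_{1}) = (-1/(4*pi))·(-20) = 5/pi.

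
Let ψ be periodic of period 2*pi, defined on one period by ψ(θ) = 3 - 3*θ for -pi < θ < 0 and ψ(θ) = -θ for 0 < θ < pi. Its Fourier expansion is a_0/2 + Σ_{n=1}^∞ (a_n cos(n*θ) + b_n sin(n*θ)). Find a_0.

a_0 = 1/pi ∫_{-pi}^{pi} ψ(θ) dθ = 1/pi · (pi*(3 + pi)) = 3 + pi.

3 + pi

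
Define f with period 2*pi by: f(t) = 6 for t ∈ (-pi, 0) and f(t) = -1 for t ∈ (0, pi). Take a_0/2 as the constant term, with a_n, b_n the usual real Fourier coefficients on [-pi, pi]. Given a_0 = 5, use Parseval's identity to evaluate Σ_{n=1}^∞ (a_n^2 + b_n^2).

49/2

Parseval: a_0^2/2 + Σ_{n≥1} (a_n^2+b_n^2) = 1/pi ∫_{-pi}^{pi} f(t)^2 dt = 37.
Subtract a_0^2/2 = 25/2: Σ (a_n^2+b_n^2) = 49/2.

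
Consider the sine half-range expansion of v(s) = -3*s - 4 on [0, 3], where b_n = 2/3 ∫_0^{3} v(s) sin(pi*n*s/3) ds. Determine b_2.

b_2 = 2/3 ∫_0^{3} (-3*s - 4) sin(2*pi*s/3) ds.
Integrating by parts (boundary term plus one more integral), an antiderivative of (-3*s - 4) sin(2*pi*s/3) is 9*s*cos(2*pi*s/3)/(2*pi) - 27*sin(2*pi*s/3)/(4*pi**2) + 6*cos(2*pi*s/3)/pi; evaluating from 0 to 3: ∫_{0}^{3} (-3*s - 4) sin(2*pi*s/3) ds = (39/(2*pi)) - (6/pi) = 27/(2*pi).
Hence b_2 = (2/3)·(27/(2*pi)) = 9/pi.

9/pi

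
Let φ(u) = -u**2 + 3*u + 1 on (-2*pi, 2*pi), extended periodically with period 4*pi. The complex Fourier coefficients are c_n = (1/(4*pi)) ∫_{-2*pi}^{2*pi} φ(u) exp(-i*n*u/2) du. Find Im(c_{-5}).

6/5

Since φ is real-valued, Im(c_{-5}) = -(1/(4*pi)) ∫_{-2*pi}^{2*pi} φ(u) sin(-5*u/2) du = b_{5}/2.
Integrating by parts twice (tabular method), an antiderivative of (-u**2 + 3*u + 1) sin(-5*u/2) is -2*u**2*cos(5*u/2)/5 + 8*u*sin(5*u/2)/25 + 6*u*cos(5*u/2)/5 - 12*sin(5*u/2)/25 + 66*cos(5*u/2)/125; evaluating from -2*pi to 2*pi: ∫_{-2*pi}^{2*pi} (-u**2 + 3*u + 1) sin(-5*u/2) du = (-12*pi/5 - 66/125 + 8*pi**2/5) - (-66/125 + 12*pi/5 + 8*pi**2/5) = -24*pi/5.
Hence Im(c_{-5}) = (-1/(4*pi))·(-24*pi/5) = 6/5.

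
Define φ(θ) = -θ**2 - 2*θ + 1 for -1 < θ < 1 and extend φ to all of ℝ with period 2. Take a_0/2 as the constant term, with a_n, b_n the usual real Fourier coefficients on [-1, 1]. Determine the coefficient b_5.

b_5 = ∫_{-1}^{1} φ(θ) sin(5*pi*θ) dθ.
Integrating by parts twice (tabular method), an antiderivative of (-θ**2 - 2*θ + 1) sin(5*pi*θ) is θ**2*cos(5*pi*θ)/(5*pi) - 2*θ*sin(5*pi*θ)/(25*pi**2) + 2*θ*cos(5*pi*θ)/(5*pi) - 2*sin(5*pi*θ)/(25*pi**2) - cos(5*pi*θ)/(5*pi) - 2*cos(5*pi*θ)/(125*pi**3); evaluating from -1 to 1: ∫_{-1}^{1} (-θ**2 - 2*θ + 1) sin(5*pi*θ) dθ = (2*(1 - 25*pi**2)/(125*pi**3)) - (2*(1 + 25*pi**2)/(125*pi**3)) = -4/(5*pi).
Hence b_5 = -4/(5*pi).

-4/(5*pi)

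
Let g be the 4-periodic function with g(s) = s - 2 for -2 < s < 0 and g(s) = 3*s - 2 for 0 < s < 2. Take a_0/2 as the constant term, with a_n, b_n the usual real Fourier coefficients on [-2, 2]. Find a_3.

-8/(9*pi**2)

a_3 = 1/2 ∫_{-2}^{2} g(s) cos(3*pi*s/2) ds.
Split the integral at the breakpoints.
Integrating by parts (boundary term plus one more integral), an antiderivative of (s - 2) cos(3*pi*s/2) is 2*s*sin(3*pi*s/2)/(3*pi) - 4*sin(3*pi*s/2)/(3*pi) + 4*cos(3*pi*s/2)/(9*pi**2); evaluating from -2 to 0: ∫_{-2}^{0} (s - 2) cos(3*pi*s/2) ds = (4/(9*pi**2)) - (-4/(9*pi**2)) = 8/(9*pi**2).
Integrating by parts (boundary term plus one more integral), an antiderivative of (3*s - 2) cos(3*pi*s/2) is 2*s*sin(3*pi*s/2)/pi - 4*sin(3*pi*s/2)/(3*pi) + 4*cos(3*pi*s/2)/(3*pi**2); evaluating from 0 to 2: ∫_{0}^{2} (3*s - 2) cos(3*pi*s/2) ds = (-4/(3*pi**2)) - (4/(3*pi**2)) = -8/(3*pi**2).
Summing the pieces and multiplying by (1/2) gives a_3 = -8/(9*pi**2).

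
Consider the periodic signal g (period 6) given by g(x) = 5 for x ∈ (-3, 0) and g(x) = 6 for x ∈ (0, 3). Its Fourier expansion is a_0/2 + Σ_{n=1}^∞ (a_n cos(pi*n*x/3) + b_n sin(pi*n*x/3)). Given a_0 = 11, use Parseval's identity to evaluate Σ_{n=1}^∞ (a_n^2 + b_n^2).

Parseval: a_0^2/2 + Σ_{n≥1} (a_n^2+b_n^2) = 1/3 ∫_{-3}^{3} g(x)^2 dx = 61.
Subtract a_0^2/2 = 121/2: Σ (a_n^2+b_n^2) = 1/2.

1/2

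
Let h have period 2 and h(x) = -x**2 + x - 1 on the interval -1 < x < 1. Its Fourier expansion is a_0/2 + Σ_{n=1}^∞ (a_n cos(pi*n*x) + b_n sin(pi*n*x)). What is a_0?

a_0 = ∫_{-1}^{1} h(x) dx = -8/3.

-8/3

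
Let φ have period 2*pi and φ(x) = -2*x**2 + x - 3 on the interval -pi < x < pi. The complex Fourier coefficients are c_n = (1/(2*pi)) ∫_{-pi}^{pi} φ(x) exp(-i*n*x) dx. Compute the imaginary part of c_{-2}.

Since φ is real-valued, Im(c_{-2}) = -(1/(2*pi)) ∫_{-pi}^{pi} φ(x) sin(-2*x) dx = b_{2}/2.
Integrating by parts twice (tabular method), an antiderivative of (-2*x**2 + x - 3) sin(-2*x) is -x**2*cos(2*x) + x*sin(2*x) + x*cos(2*x)/2 - sin(2*x)/4 - cos(2*x); evaluating from -pi to pi: ∫_{-pi}^{pi} (-2*x**2 + x - 3) sin(-2*x) dx = (-pi**2 - 1 + pi/2) - (-pi**2 - pi/2 - 1) = pi.
Hence Im(c_{-2}) = (-1/(2*pi))·(pi) = -1/2.

-1/2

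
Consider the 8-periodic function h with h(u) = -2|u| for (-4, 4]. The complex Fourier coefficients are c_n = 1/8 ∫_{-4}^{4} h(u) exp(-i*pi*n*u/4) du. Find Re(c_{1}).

Since h is real-valued, Re(c_{1}) = 1/8 ∫_{-4}^{4} h(u) cos(pi*u/4) du = a_{1}/2.
h is even and cos(pi*u/4) is even, so the integrand is even: ∫_{-4}^{4} h(u) cos(pi*u/4) du = 2∫_0^{4} h(u) cos(pi*u/4) du.
Integrating by parts (boundary term plus one more integral), an antiderivative of (-2*u) cos(pi*u/4) is -8*u*sin(pi*u/4)/pi - 32*cos(pi*u/4)/pi**2; evaluating from 0 to 4: ∫_{0}^{4} (-2*u) cos(pi*u/4) du = (32/pi**2) - (-32/pi**2) = 64/pi**2.
So ∫_{-4}^{4} h(u) cos(pi*u/4) du = 128/pi**2.
Hence Re(c_{1}) = (1/8)·(128/pi**2) = 16/pi**2.

16/pi**2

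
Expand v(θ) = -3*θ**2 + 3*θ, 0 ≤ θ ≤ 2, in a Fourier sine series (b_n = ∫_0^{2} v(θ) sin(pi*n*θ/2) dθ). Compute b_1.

-12/pi + 96/pi**3

b_1 = ∫_0^{2} (-3*θ**2 + 3*θ) sin(pi*θ/2) dθ.
Integrating by parts twice (tabular method), an antiderivative of (-3*θ**2 + 3*θ) sin(pi*θ/2) is 6*θ**2*cos(pi*θ/2)/pi - 24*θ*sin(pi*θ/2)/pi**2 - 6*θ*cos(pi*θ/2)/pi + 12*sin(pi*θ/2)/pi**2 - 48*cos(pi*θ/2)/pi**3; evaluating from 0 to 2: ∫_{0}^{2} (-3*θ**2 + 3*θ) sin(pi*θ/2) dθ = (-12/pi + 48/pi**3) - (-48/pi**3) = -12/pi + 96/pi**3.
Hence b_1 = -12/pi + 96/pi**3.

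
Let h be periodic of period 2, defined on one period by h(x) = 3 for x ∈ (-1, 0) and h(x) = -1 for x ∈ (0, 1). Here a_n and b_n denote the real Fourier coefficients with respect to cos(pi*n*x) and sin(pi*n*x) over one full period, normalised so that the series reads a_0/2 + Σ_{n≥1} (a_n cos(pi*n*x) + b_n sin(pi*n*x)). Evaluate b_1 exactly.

b_1 = ∫_{-1}^{1} h(x) sin(pi*x) dx.
Split the integral at the breakpoints.
Directly, an antiderivative of (3) sin(pi*x) is -3*cos(pi*x)/pi; evaluating from -1 to 0: ∫_{-1}^{0} (3) sin(pi*x) dx = (-3/pi) - (3/pi) = -6/pi.
Directly, an antiderivative of (-1) sin(pi*x) is cos(pi*x)/pi; evaluating from 0 to 1: ∫_{0}^{1} (-1) sin(pi*x) dx = (-1/pi) - (1/pi) = -2/pi.
Summing the pieces gives b_1 = -8/pi.

-8/pi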